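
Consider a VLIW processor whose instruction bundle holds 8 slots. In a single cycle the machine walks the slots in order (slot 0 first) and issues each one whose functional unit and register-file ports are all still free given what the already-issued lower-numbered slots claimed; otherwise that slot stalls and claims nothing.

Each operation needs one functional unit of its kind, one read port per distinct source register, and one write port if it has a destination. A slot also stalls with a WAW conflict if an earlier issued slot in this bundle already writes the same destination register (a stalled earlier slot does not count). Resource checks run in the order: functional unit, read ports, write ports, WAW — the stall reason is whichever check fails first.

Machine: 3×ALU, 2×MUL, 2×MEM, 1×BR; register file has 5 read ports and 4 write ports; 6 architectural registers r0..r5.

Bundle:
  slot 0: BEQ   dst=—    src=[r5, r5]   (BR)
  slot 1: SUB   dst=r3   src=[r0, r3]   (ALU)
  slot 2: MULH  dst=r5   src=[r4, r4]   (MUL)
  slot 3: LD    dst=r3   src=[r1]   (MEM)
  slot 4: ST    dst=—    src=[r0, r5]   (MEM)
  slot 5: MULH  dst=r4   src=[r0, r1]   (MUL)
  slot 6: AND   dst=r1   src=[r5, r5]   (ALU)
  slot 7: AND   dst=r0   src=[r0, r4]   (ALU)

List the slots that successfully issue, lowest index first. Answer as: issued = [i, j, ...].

issued = [0, 1, 2, 6]

[0] BR needs rd=1 wr=0: ok; after: ALU=3 MUL=2 MEM=2 BR=0, R=4, W=4
[1] ALU needs rd=2 wr=1: ok; after: ALU=2 MUL=2 MEM=2 BR=0, R=2, W=3
[2] MUL needs rd=1 wr=1: ok; after: ALU=2 MUL=1 MEM=2 BR=0, R=1, W=2
[3] MEM needs rd=1 wr=1: WAW; after: ALU=2 MUL=1 MEM=2 BR=0, R=1, W=2
[4] MEM needs rd=2 wr=0: RD_PORT; after: ALU=2 MUL=1 MEM=2 BR=0, R=1, W=2
[5] MUL needs rd=2 wr=1: RD_PORT; after: ALU=2 MUL=1 MEM=2 BR=0, R=1, W=2
[6] ALU needs rd=1 wr=1: ok; after: ALU=1 MUL=1 MEM=2 BR=0, R=0, W=1
[7] ALU needs rd=2 wr=1: RD_PORT; after: ALU=1 MUL=1 MEM=2 BR=0, R=0, W=1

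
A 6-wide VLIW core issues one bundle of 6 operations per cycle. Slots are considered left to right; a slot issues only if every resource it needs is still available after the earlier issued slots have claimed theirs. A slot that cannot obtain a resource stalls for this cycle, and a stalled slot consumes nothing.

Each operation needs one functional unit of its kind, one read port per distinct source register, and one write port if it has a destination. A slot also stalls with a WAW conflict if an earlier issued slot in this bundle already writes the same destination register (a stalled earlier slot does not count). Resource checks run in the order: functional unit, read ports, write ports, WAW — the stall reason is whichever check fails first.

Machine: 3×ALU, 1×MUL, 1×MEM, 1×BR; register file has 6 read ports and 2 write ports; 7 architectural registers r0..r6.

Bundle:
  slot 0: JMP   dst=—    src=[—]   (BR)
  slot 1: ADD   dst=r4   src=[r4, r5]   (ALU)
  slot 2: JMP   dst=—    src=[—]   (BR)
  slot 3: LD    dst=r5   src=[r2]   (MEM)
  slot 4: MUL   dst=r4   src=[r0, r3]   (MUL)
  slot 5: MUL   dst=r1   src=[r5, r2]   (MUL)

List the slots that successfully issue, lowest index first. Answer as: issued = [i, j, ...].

issued = [0, 1, 3]

[0] BR needs rd=0 wr=0: ok; after: ALU=3 MUL=1 MEM=1 BR=0, R=6, W=2
[1] ALU needs rd=2 wr=1: ok; after: ALU=2 MUL=1 MEM=1 BR=0, R=4, W=1
[2] BR needs rd=0 wr=0: FU; after: ALU=2 MUL=1 MEM=1 BR=0, R=4, W=1
[3] MEM needs rd=1 wr=1: ok; after: ALU=2 MUL=1 MEM=0 BR=0, R=3, W=0
[4] MUL needs rd=2 wr=1: WR_PORT; after: ALU=2 MUL=1 MEM=0 BR=0, R=3, W=0
[5] MUL needs rd=2 wr=1: WR_PORT; after: ALU=2 MUL=1 MEM=0 BR=0, R=3, W=0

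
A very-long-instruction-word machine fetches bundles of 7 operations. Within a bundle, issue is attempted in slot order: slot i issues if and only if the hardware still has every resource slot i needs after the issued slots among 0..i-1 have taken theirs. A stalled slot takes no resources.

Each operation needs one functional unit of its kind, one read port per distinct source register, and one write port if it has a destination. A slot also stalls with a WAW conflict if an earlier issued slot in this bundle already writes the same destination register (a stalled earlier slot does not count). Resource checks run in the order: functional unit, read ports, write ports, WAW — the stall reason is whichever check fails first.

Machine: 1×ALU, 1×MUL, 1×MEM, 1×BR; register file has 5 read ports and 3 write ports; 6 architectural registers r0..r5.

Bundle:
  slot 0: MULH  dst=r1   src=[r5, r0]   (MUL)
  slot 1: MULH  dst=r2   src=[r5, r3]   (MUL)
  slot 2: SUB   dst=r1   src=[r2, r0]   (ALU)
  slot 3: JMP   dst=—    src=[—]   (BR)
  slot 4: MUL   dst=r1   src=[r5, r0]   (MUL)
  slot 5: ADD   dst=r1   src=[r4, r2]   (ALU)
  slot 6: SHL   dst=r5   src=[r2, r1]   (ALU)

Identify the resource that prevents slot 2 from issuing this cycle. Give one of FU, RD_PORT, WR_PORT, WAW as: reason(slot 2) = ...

reason(slot 2) = WAW

(0) want 1×MUL +2rd +1wr — yes → AL1|MU0|ME1|BR1|rd3|wr2
(1) want 1×MUL +2rd +1wr — FU → AL1|MU0|ME1|BR1|rd3|wr2
(2) want 1×ALU +2rd +1wr — WAW → AL1|MU0|ME1|BR1|rd3|wr2
(3) want 1×BR +0rd +0wr — yes → AL1|MU0|ME1|BR0|rd3|wr2
(4) want 1×MUL +2rd +1wr — FU → AL1|MU0|ME1|BR0|rd3|wr2
(5) want 1×ALU +2rd +1wr — WAW → AL1|MU0|ME1|BR0|rd3|wr2
(6) want 1×ALU +2rd +1wr — yes → AL0|MU0|ME1|BR0|rd1|wr1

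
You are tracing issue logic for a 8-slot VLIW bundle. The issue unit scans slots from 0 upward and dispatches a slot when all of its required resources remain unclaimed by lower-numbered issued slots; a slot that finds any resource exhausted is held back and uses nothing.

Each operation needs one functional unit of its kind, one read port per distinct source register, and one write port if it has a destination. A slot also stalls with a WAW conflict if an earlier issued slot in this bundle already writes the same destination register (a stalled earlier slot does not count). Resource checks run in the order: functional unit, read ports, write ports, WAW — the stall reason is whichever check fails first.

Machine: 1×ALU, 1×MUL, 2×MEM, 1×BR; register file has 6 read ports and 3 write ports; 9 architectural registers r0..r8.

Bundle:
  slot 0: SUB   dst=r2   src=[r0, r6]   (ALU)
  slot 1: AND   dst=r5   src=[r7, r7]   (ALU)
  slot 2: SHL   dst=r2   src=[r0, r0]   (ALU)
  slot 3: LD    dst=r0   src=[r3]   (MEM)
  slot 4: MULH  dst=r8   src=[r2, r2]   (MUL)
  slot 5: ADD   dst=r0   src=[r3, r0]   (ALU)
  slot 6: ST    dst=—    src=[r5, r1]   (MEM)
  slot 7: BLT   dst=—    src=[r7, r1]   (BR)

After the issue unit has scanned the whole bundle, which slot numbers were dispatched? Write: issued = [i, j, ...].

issued = [0, 3, 4, 6]

slot 0 (ALU): ISSUE — free A0,Mu1,Ld2,B1 rp4 wp2
slot 1 (ALU): stall FU — free A0,Mu1,Ld2,B1 rp4 wp2
slot 2 (ALU): stall FU — free A0,Mu1,Ld2,B1 rp4 wp2
slot 3 (MEM): ISSUE — free A0,Mu1,Ld1,B1 rp3 wp1
slot 4 (MUL): ISSUE — free A0,Mu0,Ld1,B1 rp2 wp0
slot 5 (ALU): stall FU — free A0,Mu0,Ld1,B1 rp2 wp0
slot 6 (MEM): ISSUE — free A0,Mu0,Ld0,B1 rp0 wp0
slot 7 (BR): stall RD_PORT — free A0,Mu0,Ld0,B1 rp0 wp0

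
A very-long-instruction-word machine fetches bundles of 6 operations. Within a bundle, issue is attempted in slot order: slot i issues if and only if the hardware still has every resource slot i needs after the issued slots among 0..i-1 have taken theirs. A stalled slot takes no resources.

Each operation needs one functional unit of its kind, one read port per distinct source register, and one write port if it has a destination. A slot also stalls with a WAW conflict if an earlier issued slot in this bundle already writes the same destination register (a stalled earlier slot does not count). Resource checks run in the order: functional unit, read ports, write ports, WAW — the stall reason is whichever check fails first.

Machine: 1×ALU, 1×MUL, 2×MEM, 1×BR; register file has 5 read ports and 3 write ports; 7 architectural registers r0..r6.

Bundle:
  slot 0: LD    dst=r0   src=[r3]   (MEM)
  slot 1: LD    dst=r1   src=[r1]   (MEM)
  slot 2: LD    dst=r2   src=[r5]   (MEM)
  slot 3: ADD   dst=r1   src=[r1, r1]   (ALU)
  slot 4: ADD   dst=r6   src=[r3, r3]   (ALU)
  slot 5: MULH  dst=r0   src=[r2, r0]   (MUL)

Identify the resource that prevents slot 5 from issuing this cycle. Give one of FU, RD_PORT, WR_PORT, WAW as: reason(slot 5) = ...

  0. MEM→r0 ⇒ go  {1A/1Mu/1Ld/1B | 4r 2w}
  1. MEM→r1 ⇒ go  {1A/1Mu/0Ld/1B | 3r 1w}
  2. MEM→r2 ⇒ no(FU)  {1A/1Mu/0Ld/1B | 3r 1w}
  3. ALU→r1 ⇒ no(WAW)  {1A/1Mu/0Ld/1B | 3r 1w}
  4. ALU→r6 ⇒ go  {0A/1Mu/0Ld/1B | 2r 0w}
  5. MUL→r0 ⇒ no(WR_PORT)  {0A/1Mu/0Ld/1B | 2r 0w}

reason(slot 5) = WR_PORT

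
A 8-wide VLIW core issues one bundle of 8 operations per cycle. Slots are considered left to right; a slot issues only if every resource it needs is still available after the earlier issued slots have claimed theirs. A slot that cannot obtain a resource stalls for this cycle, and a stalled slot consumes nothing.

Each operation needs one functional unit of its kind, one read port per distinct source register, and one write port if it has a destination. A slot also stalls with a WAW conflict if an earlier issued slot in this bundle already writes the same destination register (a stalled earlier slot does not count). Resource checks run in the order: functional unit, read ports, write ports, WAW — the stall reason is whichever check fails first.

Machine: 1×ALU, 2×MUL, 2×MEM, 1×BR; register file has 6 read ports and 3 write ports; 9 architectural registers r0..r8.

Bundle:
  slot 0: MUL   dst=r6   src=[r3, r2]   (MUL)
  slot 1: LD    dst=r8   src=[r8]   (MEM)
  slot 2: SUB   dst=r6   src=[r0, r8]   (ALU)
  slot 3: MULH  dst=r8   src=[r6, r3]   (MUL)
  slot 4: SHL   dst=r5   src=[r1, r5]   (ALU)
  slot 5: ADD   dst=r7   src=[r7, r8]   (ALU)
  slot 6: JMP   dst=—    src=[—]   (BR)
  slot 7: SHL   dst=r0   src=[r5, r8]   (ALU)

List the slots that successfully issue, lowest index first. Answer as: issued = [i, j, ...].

issued = [0, 1, 4, 6]

slot 0 (MUL): ISSUE — free A1,Mu1,Ld2,B1 rp4 wp2
slot 1 (MEM): ISSUE — free A1,Mu1,Ld1,B1 rp3 wp1
slot 2 (ALU): stall WAW — free A1,Mu1,Ld1,B1 rp3 wp1
slot 3 (MUL): stall WAW — free A1,Mu1,Ld1,B1 rp3 wp1
slot 4 (ALU): ISSUE — free A0,Mu1,Ld1,B1 rp1 wp0
slot 5 (ALU): stall FU — free A0,Mu1,Ld1,B1 rp1 wp0
slot 6 (BR): ISSUE — free A0,Mu1,Ld1,B0 rp1 wp0
slot 7 (ALU): stall FU — free A0,Mu1,Ld1,B0 rp1 wp0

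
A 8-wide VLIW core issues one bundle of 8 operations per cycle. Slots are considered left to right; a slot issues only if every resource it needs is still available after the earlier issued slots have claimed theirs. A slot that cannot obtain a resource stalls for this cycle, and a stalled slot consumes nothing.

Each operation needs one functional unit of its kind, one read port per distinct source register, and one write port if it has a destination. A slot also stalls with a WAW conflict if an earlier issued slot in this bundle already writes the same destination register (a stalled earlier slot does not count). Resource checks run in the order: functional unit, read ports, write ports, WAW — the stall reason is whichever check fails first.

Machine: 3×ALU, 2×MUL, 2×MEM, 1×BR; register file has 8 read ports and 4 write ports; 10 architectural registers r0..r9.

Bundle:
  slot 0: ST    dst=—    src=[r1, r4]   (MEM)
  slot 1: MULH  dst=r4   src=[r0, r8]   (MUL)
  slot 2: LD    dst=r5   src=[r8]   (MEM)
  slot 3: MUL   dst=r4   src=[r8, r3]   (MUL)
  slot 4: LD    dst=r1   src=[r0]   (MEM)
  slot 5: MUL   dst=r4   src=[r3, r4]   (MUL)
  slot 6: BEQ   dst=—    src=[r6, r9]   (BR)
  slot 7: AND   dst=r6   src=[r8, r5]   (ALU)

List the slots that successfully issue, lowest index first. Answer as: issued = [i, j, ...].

#0 MEM src=r1,r4 dispatched  <A:3 Mu:2 Ld:1 B:1 rd:6 wr:4>
#1 MUL src=r0,r8 dispatched  <A:3 Mu:1 Ld:1 B:1 rd:4 wr:3>
#2 MEM src=r8 dispatched  <A:3 Mu:1 Ld:0 B:1 rd:3 wr:2>
#3 MUL src=r8,r3 held:WAW  <A:3 Mu:1 Ld:0 B:1 rd:3 wr:2>
#4 MEM src=r0 held:FU  <A:3 Mu:1 Ld:0 B:1 rd:3 wr:2>
#5 MUL src=r3,r4 held:WAW  <A:3 Mu:1 Ld:0 B:1 rd:3 wr:2>
#6 BR src=r6,r9 dispatched  <A:3 Mu:1 Ld:0 B:0 rd:1 wr:2>
#7 ALU src=r8,r5 held:RD_PORT  <A:3 Mu:1 Ld:0 B:0 rd:1 wr:2>

issued = [0, 1, 2, 6]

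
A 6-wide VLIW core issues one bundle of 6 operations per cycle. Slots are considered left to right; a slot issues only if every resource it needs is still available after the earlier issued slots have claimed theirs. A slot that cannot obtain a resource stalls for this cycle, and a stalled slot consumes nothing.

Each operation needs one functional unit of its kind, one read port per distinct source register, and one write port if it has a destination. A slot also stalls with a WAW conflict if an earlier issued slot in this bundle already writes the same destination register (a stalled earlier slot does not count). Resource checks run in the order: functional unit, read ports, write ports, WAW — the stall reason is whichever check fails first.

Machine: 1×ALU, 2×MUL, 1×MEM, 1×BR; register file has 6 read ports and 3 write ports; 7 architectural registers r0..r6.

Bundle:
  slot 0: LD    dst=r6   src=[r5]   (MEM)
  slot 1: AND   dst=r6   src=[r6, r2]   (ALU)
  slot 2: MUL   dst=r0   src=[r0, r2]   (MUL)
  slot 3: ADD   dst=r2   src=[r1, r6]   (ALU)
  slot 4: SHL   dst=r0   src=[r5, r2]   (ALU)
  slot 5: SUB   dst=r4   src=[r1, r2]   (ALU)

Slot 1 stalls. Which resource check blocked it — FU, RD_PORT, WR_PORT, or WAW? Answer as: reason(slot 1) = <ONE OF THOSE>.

(0) want 1×MEM +1rd +1wr — yes → AL1|MU2|ME0|BR1|rd5|wr2
(1) want 1×ALU +2rd +1wr — WAW → AL1|MU2|ME0|BR1|rd5|wr2
(2) want 1×MUL +2rd +1wr — yes → AL1|MU1|ME0|BR1|rd3|wr1
(3) want 1×ALU +2rd +1wr — yes → AL0|MU1|ME0|BR1|rd1|wr0
(4) want 1×ALU +2rd +1wr — FU → AL0|MU1|ME0|BR1|rd1|wr0
(5) want 1×ALU +2rd +1wr — FU → AL0|MU1|ME0|BR1|rd1|wr0

reason(slot 1) = WAW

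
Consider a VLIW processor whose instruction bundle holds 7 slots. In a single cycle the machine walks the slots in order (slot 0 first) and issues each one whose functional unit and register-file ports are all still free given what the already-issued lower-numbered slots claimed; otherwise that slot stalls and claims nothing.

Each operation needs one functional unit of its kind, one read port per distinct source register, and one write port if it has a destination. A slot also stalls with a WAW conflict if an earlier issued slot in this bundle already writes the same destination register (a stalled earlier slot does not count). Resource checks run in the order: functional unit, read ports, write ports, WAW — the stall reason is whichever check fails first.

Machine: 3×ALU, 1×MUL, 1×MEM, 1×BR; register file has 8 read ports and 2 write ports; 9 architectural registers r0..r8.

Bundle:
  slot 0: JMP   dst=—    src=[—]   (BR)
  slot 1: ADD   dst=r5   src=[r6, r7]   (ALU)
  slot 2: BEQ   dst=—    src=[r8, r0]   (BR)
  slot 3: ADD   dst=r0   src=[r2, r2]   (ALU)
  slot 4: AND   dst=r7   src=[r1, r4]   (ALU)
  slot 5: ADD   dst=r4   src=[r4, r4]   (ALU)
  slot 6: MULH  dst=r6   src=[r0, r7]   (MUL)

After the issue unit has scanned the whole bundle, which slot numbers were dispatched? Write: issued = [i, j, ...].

issued = [0, 1, 3]

[0] BR needs rd=0 wr=0: ok; after: ALU=3 MUL=1 MEM=1 BR=0, R=8, W=2
[1] ALU needs rd=2 wr=1: ok; after: ALU=2 MUL=1 MEM=1 BR=0, R=6, W=1
[2] BR needs rd=2 wr=0: FU; after: ALU=2 MUL=1 MEM=1 BR=0, R=6, W=1
[3] ALU needs rd=1 wr=1: ok; after: ALU=1 MUL=1 MEM=1 BR=0, R=5, W=0
[4] ALU needs rd=2 wr=1: WR_PORT; after: ALU=1 MUL=1 MEM=1 BR=0, R=5, W=0
[5] ALU needs rd=1 wr=1: WR_PORT; after: ALU=1 MUL=1 MEM=1 BR=0, R=5, W=0
[6] MUL needs rd=2 wr=1: WR_PORT; after: ALU=1 MUL=1 MEM=1 BR=0, R=5, W=0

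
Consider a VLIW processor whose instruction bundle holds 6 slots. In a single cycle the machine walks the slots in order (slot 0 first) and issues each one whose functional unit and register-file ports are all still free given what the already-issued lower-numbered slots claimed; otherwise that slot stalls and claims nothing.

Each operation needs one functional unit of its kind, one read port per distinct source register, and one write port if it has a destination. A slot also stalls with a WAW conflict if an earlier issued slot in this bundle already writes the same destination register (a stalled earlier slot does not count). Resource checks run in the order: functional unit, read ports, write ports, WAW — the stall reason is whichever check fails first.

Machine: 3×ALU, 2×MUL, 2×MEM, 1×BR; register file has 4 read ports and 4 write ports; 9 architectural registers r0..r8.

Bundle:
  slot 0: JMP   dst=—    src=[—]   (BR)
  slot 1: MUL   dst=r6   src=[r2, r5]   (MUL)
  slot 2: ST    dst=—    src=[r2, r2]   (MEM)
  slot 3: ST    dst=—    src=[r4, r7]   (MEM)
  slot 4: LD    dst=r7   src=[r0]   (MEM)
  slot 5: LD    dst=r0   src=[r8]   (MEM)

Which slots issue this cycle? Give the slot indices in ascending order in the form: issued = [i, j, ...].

(0) want 1×BR +0rd +0wr — yes → AL3|MU2|ME2|BR0|rd4|wr4
(1) want 1×MUL +2rd +1wr — yes → AL3|MU1|ME2|BR0|rd2|wr3
(2) want 1×MEM +1rd +0wr — yes → AL3|MU1|ME1|BR0|rd1|wr3
(3) want 1×MEM +2rd +0wr — RD_PORT → AL3|MU1|ME1|BR0|rd1|wr3
(4) want 1×MEM +1rd +1wr — yes → AL3|MU1|ME0|BR0|rd0|wr2
(5) want 1×MEM +1rd +1wr — FU → AL3|MU1|ME0|BR0|rd0|wr2

issued = [0, 1, 2, 4]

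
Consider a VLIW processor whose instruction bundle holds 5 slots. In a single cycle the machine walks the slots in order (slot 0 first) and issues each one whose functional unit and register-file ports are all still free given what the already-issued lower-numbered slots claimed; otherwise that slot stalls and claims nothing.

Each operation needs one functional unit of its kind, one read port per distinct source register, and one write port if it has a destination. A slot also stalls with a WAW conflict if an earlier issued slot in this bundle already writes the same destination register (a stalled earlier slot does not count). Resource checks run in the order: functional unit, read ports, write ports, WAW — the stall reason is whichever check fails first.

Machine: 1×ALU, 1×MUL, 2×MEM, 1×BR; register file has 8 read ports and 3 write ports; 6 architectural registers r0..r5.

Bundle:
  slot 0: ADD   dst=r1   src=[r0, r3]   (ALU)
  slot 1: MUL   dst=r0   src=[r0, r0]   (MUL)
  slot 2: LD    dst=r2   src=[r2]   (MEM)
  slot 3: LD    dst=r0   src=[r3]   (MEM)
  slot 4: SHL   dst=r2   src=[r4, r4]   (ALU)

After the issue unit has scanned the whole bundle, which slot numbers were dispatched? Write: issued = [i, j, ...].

(0) want 1×ALU +2rd +1wr — yes → AL0|MU1|ME2|BR1|rd6|wr2
(1) want 1×MUL +1rd +1wr — yes → AL0|MU0|ME2|BR1|rd5|wr1
(2) want 1×MEM +1rd +1wr — yes → AL0|MU0|ME1|BR1|rd4|wr0
(3) want 1×MEM +1rd +1wr — WR_PORT → AL0|MU0|ME1|BR1|rd4|wr0
(4) want 1×ALU +1rd +1wr — FU → AL0|MU0|ME1|BR1|rd4|wr0

issued = [0, 1, 2]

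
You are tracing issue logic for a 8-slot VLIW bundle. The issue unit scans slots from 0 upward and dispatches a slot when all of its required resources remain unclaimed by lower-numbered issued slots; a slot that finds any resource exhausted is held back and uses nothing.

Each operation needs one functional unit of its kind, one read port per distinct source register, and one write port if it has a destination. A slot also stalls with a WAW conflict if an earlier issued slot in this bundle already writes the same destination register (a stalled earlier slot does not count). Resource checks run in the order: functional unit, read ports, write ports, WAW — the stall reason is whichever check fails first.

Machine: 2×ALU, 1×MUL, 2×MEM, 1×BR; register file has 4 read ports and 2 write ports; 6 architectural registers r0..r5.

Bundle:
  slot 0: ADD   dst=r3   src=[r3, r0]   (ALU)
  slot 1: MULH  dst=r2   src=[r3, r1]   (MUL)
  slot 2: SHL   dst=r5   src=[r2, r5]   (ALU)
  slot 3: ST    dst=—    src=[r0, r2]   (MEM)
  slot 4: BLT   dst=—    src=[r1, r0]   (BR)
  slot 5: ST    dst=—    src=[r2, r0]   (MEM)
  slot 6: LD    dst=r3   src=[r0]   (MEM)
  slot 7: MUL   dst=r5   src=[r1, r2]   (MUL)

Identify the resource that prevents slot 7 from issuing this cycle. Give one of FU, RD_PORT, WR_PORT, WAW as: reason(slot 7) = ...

#0 ALU src=r3,r0 dispatched  <A:1 Mu:1 Ld:2 B:1 rd:2 wr:1>
#1 MUL src=r3,r1 dispatched  <A:1 Mu:0 Ld:2 B:1 rd:0 wr:0>
#2 ALU src=r2,r5 held:RD_PORT  <A:1 Mu:0 Ld:2 B:1 rd:0 wr:0>
#3 MEM src=r0,r2 held:RD_PORT  <A:1 Mu:0 Ld:2 B:1 rd:0 wr:0>
#4 BR src=r1,r0 held:RD_PORT  <A:1 Mu:0 Ld:2 B:1 rd:0 wr:0>
#5 MEM src=r2,r0 held:RD_PORT  <A:1 Mu:0 Ld:2 B:1 rd:0 wr:0>
#6 MEM src=r0 held:RD_PORT  <A:1 Mu:0 Ld:2 B:1 rd:0 wr:0>
#7 MUL src=r1,r2 held:FU  <A:1 Mu:0 Ld:2 B:1 rd:0 wr:0>

reason(slot 7) = FU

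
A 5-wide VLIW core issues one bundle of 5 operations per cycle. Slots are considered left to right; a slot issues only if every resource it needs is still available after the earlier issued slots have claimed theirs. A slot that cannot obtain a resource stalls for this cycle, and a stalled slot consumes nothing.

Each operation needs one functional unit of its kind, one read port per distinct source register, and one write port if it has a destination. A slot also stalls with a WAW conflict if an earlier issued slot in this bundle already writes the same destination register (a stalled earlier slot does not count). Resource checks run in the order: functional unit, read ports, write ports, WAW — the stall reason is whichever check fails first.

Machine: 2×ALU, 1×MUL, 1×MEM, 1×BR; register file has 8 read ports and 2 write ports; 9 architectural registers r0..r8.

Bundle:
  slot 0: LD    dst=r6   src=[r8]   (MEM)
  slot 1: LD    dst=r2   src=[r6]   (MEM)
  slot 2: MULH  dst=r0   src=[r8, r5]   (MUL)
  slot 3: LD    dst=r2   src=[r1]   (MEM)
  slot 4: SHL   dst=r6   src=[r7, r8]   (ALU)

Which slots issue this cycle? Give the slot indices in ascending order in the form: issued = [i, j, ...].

issued = [0, 2]

[0] MEM needs rd=1 wr=1: ok; after: ALU=2 MUL=1 MEM=0 BR=1, R=7, W=1
[1] MEM needs rd=1 wr=1: FU; after: ALU=2 MUL=1 MEM=0 BR=1, R=7, W=1
[2] MUL needs rd=2 wr=1: ok; after: ALU=2 MUL=0 MEM=0 BR=1, R=5, W=0
[3] MEM needs rd=1 wr=1: FU; after: ALU=2 MUL=0 MEM=0 BR=1, R=5, W=0
[4] ALU needs rd=2 wr=1: WR_PORT; after: ALU=2 MUL=0 MEM=0 BR=1, R=5, W=0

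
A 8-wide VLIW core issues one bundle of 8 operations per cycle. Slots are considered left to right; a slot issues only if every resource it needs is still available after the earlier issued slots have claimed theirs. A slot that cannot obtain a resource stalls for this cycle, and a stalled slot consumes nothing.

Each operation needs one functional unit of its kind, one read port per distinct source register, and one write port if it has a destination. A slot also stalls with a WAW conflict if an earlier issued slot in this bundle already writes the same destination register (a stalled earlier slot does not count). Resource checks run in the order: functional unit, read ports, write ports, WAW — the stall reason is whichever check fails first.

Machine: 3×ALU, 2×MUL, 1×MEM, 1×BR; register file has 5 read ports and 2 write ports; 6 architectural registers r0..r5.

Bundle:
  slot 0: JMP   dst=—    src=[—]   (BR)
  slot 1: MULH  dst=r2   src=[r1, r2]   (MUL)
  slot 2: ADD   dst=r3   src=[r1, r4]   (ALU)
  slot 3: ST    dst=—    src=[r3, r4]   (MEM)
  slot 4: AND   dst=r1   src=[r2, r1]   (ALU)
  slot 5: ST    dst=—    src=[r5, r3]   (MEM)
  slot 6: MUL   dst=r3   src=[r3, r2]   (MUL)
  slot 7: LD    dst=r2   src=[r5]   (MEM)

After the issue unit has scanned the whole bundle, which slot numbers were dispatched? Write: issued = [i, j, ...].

issued = [0, 1, 2]

  0. BR ⇒ go  {3A/2Mu/1Ld/0B | 5r 2w}
  1. MUL→r2 ⇒ go  {3A/1Mu/1Ld/0B | 3r 1w}
  2. ALU→r3 ⇒ go  {2A/1Mu/1Ld/0B | 1r 0w}
  3. MEM ⇒ no(RD_PORT)  {2A/1Mu/1Ld/0B | 1r 0w}
  4. ALU→r1 ⇒ no(RD_PORT)  {2A/1Mu/1Ld/0B | 1r 0w}
  5. MEM ⇒ no(RD_PORT)  {2A/1Mu/1Ld/0B | 1r 0w}
  6. MUL→r3 ⇒ no(RD_PORT)  {2A/1Mu/1Ld/0B | 1r 0w}
  7. MEM→r2 ⇒ no(WR_PORT)  {2A/1Mu/1Ld/0B | 1r 0w}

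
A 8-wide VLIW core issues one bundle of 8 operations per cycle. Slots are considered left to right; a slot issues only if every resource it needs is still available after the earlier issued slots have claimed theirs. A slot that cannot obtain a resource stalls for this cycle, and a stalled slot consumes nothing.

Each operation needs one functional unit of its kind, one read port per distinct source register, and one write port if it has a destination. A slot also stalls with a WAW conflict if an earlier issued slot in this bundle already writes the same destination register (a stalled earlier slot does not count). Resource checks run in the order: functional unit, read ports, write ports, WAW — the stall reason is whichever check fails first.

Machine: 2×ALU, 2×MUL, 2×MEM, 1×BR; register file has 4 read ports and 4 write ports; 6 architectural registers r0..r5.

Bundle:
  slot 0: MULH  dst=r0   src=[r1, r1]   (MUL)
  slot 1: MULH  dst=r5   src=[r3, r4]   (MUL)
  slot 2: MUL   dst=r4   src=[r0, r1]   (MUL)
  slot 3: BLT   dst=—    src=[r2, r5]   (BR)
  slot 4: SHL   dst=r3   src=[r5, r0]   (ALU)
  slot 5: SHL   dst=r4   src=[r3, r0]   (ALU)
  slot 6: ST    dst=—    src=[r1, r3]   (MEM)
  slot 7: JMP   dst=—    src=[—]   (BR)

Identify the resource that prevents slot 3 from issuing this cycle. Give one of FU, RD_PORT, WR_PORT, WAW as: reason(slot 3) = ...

(0) want 1×MUL +1rd +1wr — yes → AL2|MU1|ME2|BR1|rd3|wr3
(1) want 1×MUL +2rd +1wr — yes → AL2|MU0|ME2|BR1|rd1|wr2
(2) want 1×MUL +2rd +1wr — FU → AL2|MU0|ME2|BR1|rd1|wr2
(3) want 1×BR +2rd +0wr — RD_PORT → AL2|MU0|ME2|BR1|rd1|wr2
(4) want 1×ALU +2rd +1wr — RD_PORT → AL2|MU0|ME2|BR1|rd1|wr2
(5) want 1×ALU +2rd +1wr — RD_PORT → AL2|MU0|ME2|BR1|rd1|wr2
(6) want 1×MEM +2rd +0wr — RD_PORT → AL2|MU0|ME2|BR1|rd1|wr2
(7) want 1×BR +0rd +0wr — yes → AL2|MU0|ME2|BR0|rd1|wr2

reason(slot 3) = RD_PORT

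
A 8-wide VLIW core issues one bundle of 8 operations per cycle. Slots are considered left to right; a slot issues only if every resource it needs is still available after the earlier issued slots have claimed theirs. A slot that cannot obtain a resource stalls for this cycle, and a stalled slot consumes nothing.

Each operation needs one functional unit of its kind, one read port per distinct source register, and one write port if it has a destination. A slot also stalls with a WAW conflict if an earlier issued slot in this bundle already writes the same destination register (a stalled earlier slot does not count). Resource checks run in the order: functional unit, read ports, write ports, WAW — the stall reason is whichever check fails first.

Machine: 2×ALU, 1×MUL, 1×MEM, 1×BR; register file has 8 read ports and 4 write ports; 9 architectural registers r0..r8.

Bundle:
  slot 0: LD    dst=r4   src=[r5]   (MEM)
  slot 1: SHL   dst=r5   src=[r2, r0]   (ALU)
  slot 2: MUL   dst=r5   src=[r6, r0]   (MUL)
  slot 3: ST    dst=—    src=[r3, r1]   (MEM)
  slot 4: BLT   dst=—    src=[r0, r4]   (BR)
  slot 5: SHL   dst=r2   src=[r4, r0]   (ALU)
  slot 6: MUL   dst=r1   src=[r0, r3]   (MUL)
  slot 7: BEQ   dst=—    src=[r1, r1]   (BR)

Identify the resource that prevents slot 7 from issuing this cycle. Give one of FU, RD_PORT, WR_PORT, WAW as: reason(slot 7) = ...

reason(slot 7) = FU

slot 0 (MEM): ISSUE — free A2,Mu1,Ld0,B1 rp7 wp3
slot 1 (ALU): ISSUE — free A1,Mu1,Ld0,B1 rp5 wp2
slot 2 (MUL): stall WAW — free A1,Mu1,Ld0,B1 rp5 wp2
slot 3 (MEM): stall FU — free A1,Mu1,Ld0,B1 rp5 wp2
slot 4 (BR): ISSUE — free A1,Mu1,Ld0,B0 rp3 wp2
slot 5 (ALU): ISSUE — free A0,Mu1,Ld0,B0 rp1 wp1
slot 6 (MUL): stall RD_PORT — free A0,Mu1,Ld0,B0 rp1 wp1
slot 7 (BR): stall FU — free A0,Mu1,Ld0,B0 rp1 wp1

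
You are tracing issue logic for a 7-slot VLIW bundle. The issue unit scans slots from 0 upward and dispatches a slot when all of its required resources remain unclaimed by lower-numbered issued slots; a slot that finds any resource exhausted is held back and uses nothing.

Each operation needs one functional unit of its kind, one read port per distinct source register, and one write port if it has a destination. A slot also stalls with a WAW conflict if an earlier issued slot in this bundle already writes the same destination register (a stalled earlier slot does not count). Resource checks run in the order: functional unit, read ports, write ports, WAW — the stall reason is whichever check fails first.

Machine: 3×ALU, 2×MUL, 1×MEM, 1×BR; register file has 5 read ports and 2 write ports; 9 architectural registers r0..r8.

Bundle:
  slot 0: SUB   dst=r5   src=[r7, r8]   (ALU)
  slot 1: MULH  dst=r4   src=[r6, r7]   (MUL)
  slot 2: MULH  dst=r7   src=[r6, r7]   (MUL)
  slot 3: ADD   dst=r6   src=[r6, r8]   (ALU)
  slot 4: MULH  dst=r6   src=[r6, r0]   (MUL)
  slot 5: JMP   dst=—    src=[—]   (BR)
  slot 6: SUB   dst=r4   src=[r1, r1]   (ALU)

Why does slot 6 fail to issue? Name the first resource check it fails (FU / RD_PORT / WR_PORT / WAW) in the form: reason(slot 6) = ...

reason(slot 6) = WR_PORT

  0. ALU→r5 ⇒ go  {2A/2Mu/1Ld/1B | 3r 1w}
  1. MUL→r4 ⇒ go  {2A/1Mu/1Ld/1B | 1r 0w}
  2. MUL→r7 ⇒ no(RD_PORT)  {2A/1Mu/1Ld/1B | 1r 0w}
  3. ALU→r6 ⇒ no(RD_PORT)  {2A/1Mu/1Ld/1B | 1r 0w}
  4. MUL→r6 ⇒ no(RD_PORT)  {2A/1Mu/1Ld/1B | 1r 0w}
  5. BR ⇒ go  {2A/1Mu/1Ld/0B | 1r 0w}
  6. ALU→r4 ⇒ no(WR_PORT)  {2A/1Mu/1Ld/0B | 1r 0w}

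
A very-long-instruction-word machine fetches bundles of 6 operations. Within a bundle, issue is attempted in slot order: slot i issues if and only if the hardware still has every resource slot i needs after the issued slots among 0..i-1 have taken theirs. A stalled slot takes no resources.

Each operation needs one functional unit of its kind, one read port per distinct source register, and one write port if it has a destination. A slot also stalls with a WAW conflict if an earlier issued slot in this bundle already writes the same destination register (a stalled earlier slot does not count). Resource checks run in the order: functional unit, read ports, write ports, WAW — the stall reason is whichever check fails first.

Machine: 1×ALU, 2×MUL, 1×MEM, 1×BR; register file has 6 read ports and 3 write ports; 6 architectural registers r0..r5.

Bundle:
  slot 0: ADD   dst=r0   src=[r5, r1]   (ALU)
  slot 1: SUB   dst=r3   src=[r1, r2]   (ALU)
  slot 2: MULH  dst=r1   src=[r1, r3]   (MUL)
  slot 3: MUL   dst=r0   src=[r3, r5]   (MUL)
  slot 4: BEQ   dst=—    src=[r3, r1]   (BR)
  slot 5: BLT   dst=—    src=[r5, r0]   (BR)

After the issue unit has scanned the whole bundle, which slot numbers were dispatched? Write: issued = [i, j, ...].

issued = [0, 2, 4]

(0) want 1×ALU +2rd +1wr — yes → AL0|MU2|ME1|BR1|rd4|wr2
(1) want 1×ALU +2rd +1wr — FU → AL0|MU2|ME1|BR1|rd4|wr2
(2) want 1×MUL +2rd +1wr — yes → AL0|MU1|ME1|BR1|rd2|wr1
(3) want 1×MUL +2rd +1wr — WAW → AL0|MU1|ME1|BR1|rd2|wr1
(4) want 1×BR +2rd +0wr — yes → AL0|MU1|ME1|BR0|rd0|wr1
(5) want 1×BR +2rd +0wr — FU → AL0|MU1|ME1|BR0|rd0|wr1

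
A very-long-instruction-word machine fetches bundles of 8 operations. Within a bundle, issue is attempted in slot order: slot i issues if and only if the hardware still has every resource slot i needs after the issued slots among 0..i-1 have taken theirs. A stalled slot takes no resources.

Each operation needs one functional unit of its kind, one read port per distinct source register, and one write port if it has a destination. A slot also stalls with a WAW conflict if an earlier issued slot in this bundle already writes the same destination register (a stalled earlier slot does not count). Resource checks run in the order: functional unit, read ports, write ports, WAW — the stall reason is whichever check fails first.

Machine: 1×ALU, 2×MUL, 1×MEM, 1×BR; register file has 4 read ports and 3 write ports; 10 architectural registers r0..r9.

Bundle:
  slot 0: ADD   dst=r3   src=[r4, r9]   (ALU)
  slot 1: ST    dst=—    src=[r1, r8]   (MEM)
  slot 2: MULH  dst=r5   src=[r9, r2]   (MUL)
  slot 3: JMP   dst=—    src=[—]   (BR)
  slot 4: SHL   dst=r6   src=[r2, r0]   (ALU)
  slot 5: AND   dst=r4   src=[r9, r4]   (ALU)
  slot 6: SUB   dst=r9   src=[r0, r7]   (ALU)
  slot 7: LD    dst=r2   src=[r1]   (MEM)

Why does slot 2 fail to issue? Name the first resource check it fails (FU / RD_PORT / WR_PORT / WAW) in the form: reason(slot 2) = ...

reason(slot 2) = RD_PORT

slot 0 (ALU): ISSUE — free A0,Mu2,Ld1,B1 rp2 wp2
slot 1 (MEM): ISSUE — free A0,Mu2,Ld0,B1 rp0 wp2
slot 2 (MUL): stall RD_PORT — free A0,Mu2,Ld0,B1 rp0 wp2
slot 3 (BR): ISSUE — free A0,Mu2,Ld0,B0 rp0 wp2
slot 4 (ALU): stall FU — free A0,Mu2,Ld0,B0 rp0 wp2
slot 5 (ALU): stall FU — free A0,Mu2,Ld0,B0 rp0 wp2
slot 6 (ALU): stall FU — free A0,Mu2,Ld0,B0 rp0 wp2
slot 7 (MEM): stall FU — free A0,Mu2,Ld0,B0 rp0 wp2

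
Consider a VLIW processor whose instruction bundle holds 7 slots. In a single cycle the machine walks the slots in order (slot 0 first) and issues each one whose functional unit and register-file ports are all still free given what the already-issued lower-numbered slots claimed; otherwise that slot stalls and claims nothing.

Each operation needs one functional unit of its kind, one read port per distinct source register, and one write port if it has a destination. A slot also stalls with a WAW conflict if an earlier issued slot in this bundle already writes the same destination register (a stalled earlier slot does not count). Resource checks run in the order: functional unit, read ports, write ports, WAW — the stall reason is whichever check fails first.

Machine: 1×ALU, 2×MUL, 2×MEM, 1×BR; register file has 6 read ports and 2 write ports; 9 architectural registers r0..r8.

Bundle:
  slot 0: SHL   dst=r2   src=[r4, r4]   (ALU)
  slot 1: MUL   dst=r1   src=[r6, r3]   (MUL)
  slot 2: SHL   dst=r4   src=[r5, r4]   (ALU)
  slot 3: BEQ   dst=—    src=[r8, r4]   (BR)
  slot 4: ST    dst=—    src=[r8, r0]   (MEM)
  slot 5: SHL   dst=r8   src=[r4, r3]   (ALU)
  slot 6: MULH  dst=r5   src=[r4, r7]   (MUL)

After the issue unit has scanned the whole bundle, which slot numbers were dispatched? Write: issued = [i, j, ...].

slot 0 (ALU): ISSUE — free A0,Mu2,Ld2,B1 rp5 wp1
slot 1 (MUL): ISSUE — free A0,Mu1,Ld2,B1 rp3 wp0
slot 2 (ALU): stall FU — free A0,Mu1,Ld2,B1 rp3 wp0
slot 3 (BR): ISSUE — free A0,Mu1,Ld2,B0 rp1 wp0
slot 4 (MEM): stall RD_PORT — free A0,Mu1,Ld2,B0 rp1 wp0
slot 5 (ALU): stall FU — free A0,Mu1,Ld2,B0 rp1 wp0
slot 6 (MUL): stall RD_PORT — free A0,Mu1,Ld2,B0 rp1 wp0

issued = [0, 1, 3]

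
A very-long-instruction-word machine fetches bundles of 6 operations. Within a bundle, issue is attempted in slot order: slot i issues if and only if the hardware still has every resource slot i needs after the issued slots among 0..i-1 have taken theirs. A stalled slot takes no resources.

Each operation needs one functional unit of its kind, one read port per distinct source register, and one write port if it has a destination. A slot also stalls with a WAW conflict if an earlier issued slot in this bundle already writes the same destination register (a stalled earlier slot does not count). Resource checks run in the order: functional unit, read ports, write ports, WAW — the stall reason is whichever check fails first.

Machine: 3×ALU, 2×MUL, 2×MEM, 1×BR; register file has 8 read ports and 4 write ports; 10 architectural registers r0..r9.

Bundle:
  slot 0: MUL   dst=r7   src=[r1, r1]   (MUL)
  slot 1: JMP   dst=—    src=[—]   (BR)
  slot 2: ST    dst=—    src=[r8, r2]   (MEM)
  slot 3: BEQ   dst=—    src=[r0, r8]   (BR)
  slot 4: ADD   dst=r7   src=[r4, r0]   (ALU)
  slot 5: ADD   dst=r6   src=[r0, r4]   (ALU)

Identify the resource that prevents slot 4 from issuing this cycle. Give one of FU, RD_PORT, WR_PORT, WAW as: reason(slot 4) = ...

reason(slot 4) = WAW

slot 0 (MUL): ISSUE — free A3,Mu1,Ld2,B1 rp7 wp3
slot 1 (BR): ISSUE — free A3,Mu1,Ld2,B0 rp7 wp3
slot 2 (MEM): ISSUE — free A3,Mu1,Ld1,B0 rp5 wp3
slot 3 (BR): stall FU — free A3,Mu1,Ld1,B0 rp5 wp3
slot 4 (ALU): stall WAW — free A3,Mu1,Ld1,B0 rp5 wp3
slot 5 (ALU): ISSUE — free A2,Mu1,Ld1,B0 rp3 wp2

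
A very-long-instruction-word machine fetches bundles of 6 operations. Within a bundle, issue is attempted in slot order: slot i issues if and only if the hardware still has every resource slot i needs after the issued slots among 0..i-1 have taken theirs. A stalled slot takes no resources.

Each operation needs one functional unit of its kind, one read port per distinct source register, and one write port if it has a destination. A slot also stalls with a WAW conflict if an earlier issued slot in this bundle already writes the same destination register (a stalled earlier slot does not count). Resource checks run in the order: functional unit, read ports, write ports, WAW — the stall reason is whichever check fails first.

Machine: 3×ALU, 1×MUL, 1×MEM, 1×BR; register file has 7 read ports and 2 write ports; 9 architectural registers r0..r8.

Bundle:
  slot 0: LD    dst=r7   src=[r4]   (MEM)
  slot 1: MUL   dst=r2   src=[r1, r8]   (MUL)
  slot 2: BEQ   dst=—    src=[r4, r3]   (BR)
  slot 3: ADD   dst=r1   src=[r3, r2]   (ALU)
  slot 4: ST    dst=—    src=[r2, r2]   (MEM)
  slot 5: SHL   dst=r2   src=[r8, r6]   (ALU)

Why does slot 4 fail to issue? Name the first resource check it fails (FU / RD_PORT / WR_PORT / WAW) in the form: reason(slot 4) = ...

[0] MEM needs rd=1 wr=1: ok; after: ALU=3 MUL=1 MEM=0 BR=1, R=6, W=1
[1] MUL needs rd=2 wr=1: ok; after: ALU=3 MUL=0 MEM=0 BR=1, R=4, W=0
[2] BR needs rd=2 wr=0: ok; after: ALU=3 MUL=0 MEM=0 BR=0, R=2, W=0
[3] ALU needs rd=2 wr=1: WR_PORT; after: ALU=3 MUL=0 MEM=0 BR=0, R=2, W=0
[4] MEM needs rd=1 wr=0: FU; after: ALU=3 MUL=0 MEM=0 BR=0, R=2, W=0
[5] ALU needs rd=2 wr=1: WR_PORT; after: ALU=3 MUL=0 MEM=0 BR=0, R=2, W=0

reason(slot 4) = FU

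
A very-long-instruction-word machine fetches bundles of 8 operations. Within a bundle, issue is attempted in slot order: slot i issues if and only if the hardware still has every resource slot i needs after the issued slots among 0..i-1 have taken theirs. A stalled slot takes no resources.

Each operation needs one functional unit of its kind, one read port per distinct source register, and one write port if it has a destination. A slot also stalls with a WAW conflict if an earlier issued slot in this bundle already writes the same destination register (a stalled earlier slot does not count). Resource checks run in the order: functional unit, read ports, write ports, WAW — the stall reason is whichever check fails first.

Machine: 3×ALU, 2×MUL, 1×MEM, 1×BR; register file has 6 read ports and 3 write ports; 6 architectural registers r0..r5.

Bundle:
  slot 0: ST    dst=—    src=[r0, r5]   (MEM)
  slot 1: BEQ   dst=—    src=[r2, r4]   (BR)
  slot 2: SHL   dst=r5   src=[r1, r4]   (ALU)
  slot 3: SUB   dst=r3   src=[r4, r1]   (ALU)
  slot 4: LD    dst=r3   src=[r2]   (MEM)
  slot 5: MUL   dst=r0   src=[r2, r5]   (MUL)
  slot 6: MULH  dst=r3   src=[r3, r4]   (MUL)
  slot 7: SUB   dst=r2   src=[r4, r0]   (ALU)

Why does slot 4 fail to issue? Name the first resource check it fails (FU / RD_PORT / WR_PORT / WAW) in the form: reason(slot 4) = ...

reason(slot 4) = FU

[0] MEM needs rd=2 wr=0: ok; after: ALU=3 MUL=2 MEM=0 BR=1, R=4, W=3
[1] BR needs rd=2 wr=0: ok; after: ALU=3 MUL=2 MEM=0 BR=0, R=2, W=3
[2] ALU needs rd=2 wr=1: ok; after: ALU=2 MUL=2 MEM=0 BR=0, R=0, W=2
[3] ALU needs rd=2 wr=1: RD_PORT; after: ALU=2 MUL=2 MEM=0 BR=0, R=0, W=2
[4] MEM needs rd=1 wr=1: FU; after: ALU=2 MUL=2 MEM=0 BR=0, R=0, W=2
[5] MUL needs rd=2 wr=1: RD_PORT; after: ALU=2 MUL=2 MEM=0 BR=0, R=0, W=2
[6] MUL needs rd=2 wr=1: RD_PORT; after: ALU=2 MUL=2 MEM=0 BR=0, R=0, W=2
[7] ALU needs rd=2 wr=1: RD_PORT; after: ALU=2 MUL=2 MEM=0 BR=0, R=0, W=2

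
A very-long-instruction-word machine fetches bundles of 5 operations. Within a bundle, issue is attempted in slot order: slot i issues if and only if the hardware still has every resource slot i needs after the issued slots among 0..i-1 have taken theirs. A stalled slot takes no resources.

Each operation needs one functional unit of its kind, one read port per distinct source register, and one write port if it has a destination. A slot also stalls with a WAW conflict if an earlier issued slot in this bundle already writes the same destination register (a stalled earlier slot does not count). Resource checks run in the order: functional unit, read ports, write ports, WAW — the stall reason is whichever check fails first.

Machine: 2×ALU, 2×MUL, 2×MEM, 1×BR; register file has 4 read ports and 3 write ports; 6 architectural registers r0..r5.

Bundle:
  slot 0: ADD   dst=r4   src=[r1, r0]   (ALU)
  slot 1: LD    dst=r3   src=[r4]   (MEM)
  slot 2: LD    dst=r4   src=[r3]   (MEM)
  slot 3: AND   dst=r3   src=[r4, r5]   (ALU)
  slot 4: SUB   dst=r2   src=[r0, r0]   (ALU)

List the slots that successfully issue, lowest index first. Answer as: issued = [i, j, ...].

issued = [0, 1, 4]

(0) want 1×ALU +2rd +1wr — yes → AL1|MU2|ME2|BR1|rd2|wr2
(1) want 1×MEM +1rd +1wr — yes → AL1|MU2|ME1|BR1|rd1|wr1
(2) want 1×MEM +1rd +1wr — WAW → AL1|MU2|ME1|BR1|rd1|wr1
(3) want 1×ALU +2rd +1wr — RD_PORT → AL1|MU2|ME1|BR1|rd1|wr1
(4) want 1×ALU +1rd +1wr — yes → AL0|MU2|ME1|BR1|rd0|wr0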